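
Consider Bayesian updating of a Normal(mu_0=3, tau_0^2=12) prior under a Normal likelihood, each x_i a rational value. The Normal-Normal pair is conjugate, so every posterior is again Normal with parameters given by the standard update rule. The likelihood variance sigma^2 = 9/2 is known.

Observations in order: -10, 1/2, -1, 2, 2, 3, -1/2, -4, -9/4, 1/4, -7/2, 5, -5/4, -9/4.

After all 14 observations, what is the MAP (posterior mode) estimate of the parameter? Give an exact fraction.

obs 1: x=-10 → posterior Normal(-71/11, 36/11)
obs 2: x=1/2 → posterior Normal(-67/19, 36/19)
obs 3: x=-1 → posterior Normal(-25/9, 4/3)
obs 4: x=2 → posterior Normal(-59/35, 36/35)
obs 5: x=2 → posterior Normal(-1, 36/43)
obs 6: x=3 → posterior Normal(-19/51, 12/17)
obs 7: x=-1/2 → posterior Normal(-23/59, 36/59)
obs 8: x=-4 → posterior Normal(-55/67, 36/67)
obs 9: x=-9/4 → posterior Normal(-73/75, 12/25)
obs 10: x=1/4 → posterior Normal(-71/83, 36/83)
obs 11: x=-7/2 → posterior Normal(-99/91, 36/91)
obs 12: x=5 → posterior Normal(-59/99, 4/11)
obs 13: x=-5/4 → posterior Normal(-69/107, 36/107)
obs 14: x=-9/4 → posterior Normal(-87/115, 36/115)

-87/115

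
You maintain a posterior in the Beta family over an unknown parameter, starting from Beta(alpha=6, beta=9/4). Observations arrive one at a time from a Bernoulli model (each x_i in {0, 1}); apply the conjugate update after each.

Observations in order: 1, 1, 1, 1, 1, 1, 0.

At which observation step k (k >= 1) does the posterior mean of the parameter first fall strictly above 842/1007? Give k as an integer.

k = 6

obs 1: x=1 → posterior Beta(7, 9/4)
obs 2: x=1 → posterior Beta(8, 9/4)
obs 3: x=1 → posterior Beta(9, 9/4)
obs 4: x=1 → posterior Beta(10, 9/4)
obs 5: x=1 → posterior Beta(11, 9/4)
obs 6: x=1 → posterior Beta(12, 9/4)
obs 7: x=0 → posterior Beta(12, 13/4)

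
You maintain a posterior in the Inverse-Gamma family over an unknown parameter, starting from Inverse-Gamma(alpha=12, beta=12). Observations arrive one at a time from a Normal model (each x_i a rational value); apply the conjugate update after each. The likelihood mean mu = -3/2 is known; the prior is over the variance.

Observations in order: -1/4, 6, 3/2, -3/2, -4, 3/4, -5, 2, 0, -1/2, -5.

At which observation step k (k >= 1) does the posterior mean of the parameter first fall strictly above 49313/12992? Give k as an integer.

obs 1: x=-1/4 → posterior Inverse-Gamma(25/2, 409/32)
obs 2: x=6 → posterior Inverse-Gamma(13, 1309/32)
obs 3: x=3/2 → posterior Inverse-Gamma(27/2, 1453/32)
obs 4: x=-3/2 → posterior Inverse-Gamma(14, 1453/32)
obs 5: x=-4 → posterior Inverse-Gamma(29/2, 1553/32)
obs 6: x=3/4 → posterior Inverse-Gamma(15, 817/16)
obs 7: x=-5 → posterior Inverse-Gamma(31/2, 915/16)
obs 8: x=2 → posterior Inverse-Gamma(16, 1013/16)
obs 9: x=0 → posterior Inverse-Gamma(33/2, 1031/16)
obs 10: x=-1/2 → posterior Inverse-Gamma(17, 1039/16)
obs 11: x=-5 → posterior Inverse-Gamma(35/2, 1137/16)

k = 7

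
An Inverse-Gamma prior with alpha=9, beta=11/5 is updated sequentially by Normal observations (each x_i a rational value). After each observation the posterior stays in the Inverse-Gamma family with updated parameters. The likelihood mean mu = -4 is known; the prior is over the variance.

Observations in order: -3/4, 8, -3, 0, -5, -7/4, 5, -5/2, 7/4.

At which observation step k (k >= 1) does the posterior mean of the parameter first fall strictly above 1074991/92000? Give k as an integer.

obs 1: x=-3/4 → posterior Inverse-Gamma(19/2, 1197/160)
obs 2: x=8 → posterior Inverse-Gamma(10, 12717/160)
obs 3: x=-3 → posterior Inverse-Gamma(21/2, 12797/160)
obs 4: x=0 → posterior Inverse-Gamma(11, 14077/160)
obs 5: x=-5 → posterior Inverse-Gamma(23/2, 14157/160)
obs 6: x=-7/4 → posterior Inverse-Gamma(12, 7281/80)
obs 7: x=5 → posterior Inverse-Gamma(25/2, 10521/80)
obs 8: x=-5/2 → posterior Inverse-Gamma(13, 10611/80)
obs 9: x=7/4 → posterior Inverse-Gamma(27/2, 23867/160)

k = 9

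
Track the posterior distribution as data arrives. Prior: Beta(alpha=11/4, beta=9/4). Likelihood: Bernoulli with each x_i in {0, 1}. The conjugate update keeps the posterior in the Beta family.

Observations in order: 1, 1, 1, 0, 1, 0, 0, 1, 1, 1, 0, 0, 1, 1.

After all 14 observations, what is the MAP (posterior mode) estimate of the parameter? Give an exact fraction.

43/68

obs 1: x=1 → posterior Beta(15/4, 9/4)
obs 2: x=1 → posterior Beta(19/4, 9/4)
obs 3: x=1 → posterior Beta(23/4, 9/4)
obs 4: x=0 → posterior Beta(23/4, 13/4)
obs 5: x=1 → posterior Beta(27/4, 13/4)
obs 6: x=0 → posterior Beta(27/4, 17/4)
obs 7: x=0 → posterior Beta(27/4, 21/4)
obs 8: x=1 → posterior Beta(31/4, 21/4)
obs 9: x=1 → posterior Beta(35/4, 21/4)
obs 10: x=1 → posterior Beta(39/4, 21/4)
obs 11: x=0 → posterior Beta(39/4, 25/4)
obs 12: x=0 → posterior Beta(39/4, 29/4)
obs 13: x=1 → posterior Beta(43/4, 29/4)
obs 14: x=1 → posterior Beta(47/4, 29/4)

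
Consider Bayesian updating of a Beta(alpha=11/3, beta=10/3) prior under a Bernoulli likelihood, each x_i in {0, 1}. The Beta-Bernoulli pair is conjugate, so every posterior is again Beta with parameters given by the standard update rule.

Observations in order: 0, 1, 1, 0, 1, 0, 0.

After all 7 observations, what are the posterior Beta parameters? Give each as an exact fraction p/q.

alpha=20/3, beta=22/3

obs 1: x=0 → posterior Beta(11/3, 13/3)
obs 2: x=1 → posterior Beta(14/3, 13/3)
obs 3: x=1 → posterior Beta(17/3, 13/3)
obs 4: x=0 → posterior Beta(17/3, 16/3)
obs 5: x=1 → posterior Beta(20/3, 16/3)
obs 6: x=0 → posterior Beta(20/3, 19/3)
obs 7: x=0 → posterior Beta(20/3, 22/3)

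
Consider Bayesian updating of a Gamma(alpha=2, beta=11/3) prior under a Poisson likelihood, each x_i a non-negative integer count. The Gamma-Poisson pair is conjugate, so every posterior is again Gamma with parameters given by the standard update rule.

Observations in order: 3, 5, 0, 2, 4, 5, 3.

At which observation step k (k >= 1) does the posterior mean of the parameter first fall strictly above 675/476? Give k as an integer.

obs 1: x=3 → posterior Gamma(5, 14/3)
obs 2: x=5 → posterior Gamma(10, 17/3)
obs 3: x=0 → posterior Gamma(10, 20/3)
obs 4: x=2 → posterior Gamma(12, 23/3)
obs 5: x=4 → posterior Gamma(16, 26/3)
obs 6: x=5 → posterior Gamma(21, 29/3)
obs 7: x=3 → posterior Gamma(24, 32/3)

k = 2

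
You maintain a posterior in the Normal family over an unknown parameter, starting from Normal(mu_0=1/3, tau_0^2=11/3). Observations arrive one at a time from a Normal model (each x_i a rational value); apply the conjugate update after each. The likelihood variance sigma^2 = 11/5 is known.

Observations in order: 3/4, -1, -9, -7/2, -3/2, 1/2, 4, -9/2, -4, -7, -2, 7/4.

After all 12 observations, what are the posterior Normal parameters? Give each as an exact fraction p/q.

obs 1: x=3/4 → posterior Normal(19/32, 11/8)
obs 2: x=-1 → posterior Normal(-1/52, 11/13)
obs 3: x=-9 → posterior Normal(-181/72, 11/18)
obs 4: x=-7/2 → posterior Normal(-251/92, 11/23)
obs 5: x=-3/2 → posterior Normal(-281/112, 11/28)
obs 6: x=1/2 → posterior Normal(-271/132, 1/3)
obs 7: x=4 → posterior Normal(-191/152, 11/38)
obs 8: x=-9/2 → posterior Normal(-281/172, 11/43)
obs 9: x=-4 → posterior Normal(-361/192, 11/48)
obs 10: x=-7 → posterior Normal(-501/212, 11/53)
obs 11: x=-2 → posterior Normal(-541/232, 11/58)
obs 12: x=7/4 → posterior Normal(-253/126, 11/63)

mu_0=-253/126, tau_0^2=11/63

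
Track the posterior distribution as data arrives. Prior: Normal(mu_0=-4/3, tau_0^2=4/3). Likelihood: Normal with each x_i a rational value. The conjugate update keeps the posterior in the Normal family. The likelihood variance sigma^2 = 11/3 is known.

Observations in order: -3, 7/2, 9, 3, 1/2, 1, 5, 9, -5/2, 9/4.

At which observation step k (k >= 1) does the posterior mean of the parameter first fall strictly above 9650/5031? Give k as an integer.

k = 8

obs 1: x=-3 → posterior Normal(-16/9, 44/45)
obs 2: x=7/2 → posterior Normal(-2/3, 44/57)
obs 3: x=9 → posterior Normal(70/69, 44/69)
obs 4: x=3 → posterior Normal(106/81, 44/81)
obs 5: x=1/2 → posterior Normal(112/93, 44/93)
obs 6: x=1 → posterior Normal(124/105, 44/105)
obs 7: x=5 → posterior Normal(184/117, 44/117)
obs 8: x=9 → posterior Normal(292/129, 44/129)
obs 9: x=-5/2 → posterior Normal(262/141, 44/141)
obs 10: x=9/4 → posterior Normal(17/9, 44/153)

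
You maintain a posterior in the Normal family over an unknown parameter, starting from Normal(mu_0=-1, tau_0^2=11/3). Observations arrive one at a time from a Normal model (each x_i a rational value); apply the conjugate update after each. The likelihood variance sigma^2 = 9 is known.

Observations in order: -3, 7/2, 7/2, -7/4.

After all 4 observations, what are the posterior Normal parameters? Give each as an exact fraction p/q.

mu_0=-9/284, tau_0^2=99/71

obs 1: x=-3 → posterior Normal(-30/19, 99/38)
obs 2: x=7/2 → posterior Normal(-43/98, 99/49)
obs 3: x=7/2 → posterior Normal(17/60, 33/20)
obs 4: x=-7/4 → posterior Normal(-9/284, 99/71)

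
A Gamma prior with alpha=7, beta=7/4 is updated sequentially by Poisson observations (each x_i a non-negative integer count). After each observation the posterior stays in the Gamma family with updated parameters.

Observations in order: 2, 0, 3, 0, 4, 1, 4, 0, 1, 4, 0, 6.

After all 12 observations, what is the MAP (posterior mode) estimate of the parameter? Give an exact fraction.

obs 1: x=2 → posterior Gamma(9, 11/4)
obs 2: x=0 → posterior Gamma(9, 15/4)
obs 3: x=3 → posterior Gamma(12, 19/4)
obs 4: x=0 → posterior Gamma(12, 23/4)
obs 5: x=4 → posterior Gamma(16, 27/4)
obs 6: x=1 → posterior Gamma(17, 31/4)
obs 7: x=4 → posterior Gamma(21, 35/4)
obs 8: x=0 → posterior Gamma(21, 39/4)
obs 9: x=1 → posterior Gamma(22, 43/4)
obs 10: x=4 → posterior Gamma(26, 47/4)
obs 11: x=0 → posterior Gamma(26, 51/4)
obs 12: x=6 → posterior Gamma(32, 55/4)

124/55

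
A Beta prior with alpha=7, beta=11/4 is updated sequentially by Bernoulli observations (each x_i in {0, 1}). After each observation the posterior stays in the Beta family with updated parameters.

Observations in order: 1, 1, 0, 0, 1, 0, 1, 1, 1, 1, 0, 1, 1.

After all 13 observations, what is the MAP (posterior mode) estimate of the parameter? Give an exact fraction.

obs 1: x=1 → posterior Beta(8, 11/4)
obs 2: x=1 → posterior Beta(9, 11/4)
obs 3: x=0 → posterior Beta(9, 15/4)
obs 4: x=0 → posterior Beta(9, 19/4)
obs 5: x=1 → posterior Beta(10, 19/4)
obs 6: x=0 → posterior Beta(10, 23/4)
obs 7: x=1 → posterior Beta(11, 23/4)
obs 8: x=1 → posterior Beta(12, 23/4)
obs 9: x=1 → posterior Beta(13, 23/4)
obs 10: x=1 → posterior Beta(14, 23/4)
obs 11: x=0 → posterior Beta(14, 27/4)
obs 12: x=1 → posterior Beta(15, 27/4)
obs 13: x=1 → posterior Beta(16, 27/4)

60/83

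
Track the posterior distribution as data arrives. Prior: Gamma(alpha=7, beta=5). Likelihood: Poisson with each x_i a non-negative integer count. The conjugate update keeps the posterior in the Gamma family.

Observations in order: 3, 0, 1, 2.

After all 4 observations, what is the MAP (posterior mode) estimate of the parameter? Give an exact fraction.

4/3

obs 1: x=3 → posterior Gamma(10, 6)
obs 2: x=0 → posterior Gamma(10, 7)
obs 3: x=1 → posterior Gamma(11, 8)
obs 4: x=2 → posterior Gamma(13, 9)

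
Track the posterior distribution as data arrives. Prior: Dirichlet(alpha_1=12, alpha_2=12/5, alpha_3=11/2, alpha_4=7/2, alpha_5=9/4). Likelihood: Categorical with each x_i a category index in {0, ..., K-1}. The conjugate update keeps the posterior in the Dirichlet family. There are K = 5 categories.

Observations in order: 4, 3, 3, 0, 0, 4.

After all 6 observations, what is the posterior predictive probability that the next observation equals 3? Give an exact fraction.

obs 1: x=4 → posterior Dirichlet(12, 12/5, 11/2, 7/2, 13/4)
obs 2: x=3 → posterior Dirichlet(12, 12/5, 11/2, 9/2, 13/4)
obs 3: x=3 → posterior Dirichlet(12, 12/5, 11/2, 11/2, 13/4)
obs 4: x=0 → posterior Dirichlet(13, 12/5, 11/2, 11/2, 13/4)
obs 5: x=0 → posterior Dirichlet(14, 12/5, 11/2, 11/2, 13/4)
obs 6: x=4 → posterior Dirichlet(14, 12/5, 11/2, 11/2, 17/4)

110/633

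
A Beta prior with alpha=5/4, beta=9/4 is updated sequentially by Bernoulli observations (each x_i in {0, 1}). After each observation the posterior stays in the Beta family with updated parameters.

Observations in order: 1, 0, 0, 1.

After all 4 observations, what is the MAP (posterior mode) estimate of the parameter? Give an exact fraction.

9/22

obs 1: x=1 → posterior Beta(9/4, 9/4)
obs 2: x=0 → posterior Beta(9/4, 13/4)
obs 3: x=0 → posterior Beta(9/4, 17/4)
obs 4: x=1 → posterior Beta(13/4, 17/4)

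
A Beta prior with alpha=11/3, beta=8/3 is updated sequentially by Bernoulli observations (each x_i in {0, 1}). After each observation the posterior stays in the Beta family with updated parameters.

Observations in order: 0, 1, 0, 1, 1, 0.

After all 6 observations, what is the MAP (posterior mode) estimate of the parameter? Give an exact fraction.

17/31

obs 1: x=0 → posterior Beta(11/3, 11/3)
obs 2: x=1 → posterior Beta(14/3, 11/3)
obs 3: x=0 → posterior Beta(14/3, 14/3)
obs 4: x=1 → posterior Beta(17/3, 14/3)
obs 5: x=1 → posterior Beta(20/3, 14/3)
obs 6: x=0 → posterior Beta(20/3, 17/3)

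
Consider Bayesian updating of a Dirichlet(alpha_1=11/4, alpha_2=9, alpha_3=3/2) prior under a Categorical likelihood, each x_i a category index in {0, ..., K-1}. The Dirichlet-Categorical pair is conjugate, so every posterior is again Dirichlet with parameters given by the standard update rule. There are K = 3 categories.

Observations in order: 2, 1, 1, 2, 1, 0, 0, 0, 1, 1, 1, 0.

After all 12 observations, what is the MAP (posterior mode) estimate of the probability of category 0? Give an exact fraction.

23/89

obs 1: x=2 → posterior Dirichlet(11/4, 9, 5/2)
obs 2: x=1 → posterior Dirichlet(11/4, 10, 5/2)
obs 3: x=1 → posterior Dirichlet(11/4, 11, 5/2)
obs 4: x=2 → posterior Dirichlet(11/4, 11, 7/2)
obs 5: x=1 → posterior Dirichlet(11/4, 12, 7/2)
obs 6: x=0 → posterior Dirichlet(15/4, 12, 7/2)
obs 7: x=0 → posterior Dirichlet(19/4, 12, 7/2)
obs 8: x=0 → posterior Dirichlet(23/4, 12, 7/2)
obs 9: x=1 → posterior Dirichlet(23/4, 13, 7/2)
obs 10: x=1 → posterior Dirichlet(23/4, 14, 7/2)
obs 11: x=1 → posterior Dirichlet(23/4, 15, 7/2)
obs 12: x=0 → posterior Dirichlet(27/4, 15, 7/2)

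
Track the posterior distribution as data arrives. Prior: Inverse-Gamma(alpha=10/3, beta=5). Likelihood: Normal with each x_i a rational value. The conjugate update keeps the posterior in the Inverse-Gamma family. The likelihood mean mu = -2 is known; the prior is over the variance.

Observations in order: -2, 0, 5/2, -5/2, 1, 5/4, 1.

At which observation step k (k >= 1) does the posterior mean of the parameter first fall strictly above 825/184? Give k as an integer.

k = 5

obs 1: x=-2 → posterior Inverse-Gamma(23/6, 5)
obs 2: x=0 → posterior Inverse-Gamma(13/3, 7)
obs 3: x=5/2 → posterior Inverse-Gamma(29/6, 137/8)
obs 4: x=-5/2 → posterior Inverse-Gamma(16/3, 69/4)
obs 5: x=1 → posterior Inverse-Gamma(35/6, 87/4)
obs 6: x=5/4 → posterior Inverse-Gamma(19/3, 865/32)
obs 7: x=1 → posterior Inverse-Gamma(41/6, 1009/32)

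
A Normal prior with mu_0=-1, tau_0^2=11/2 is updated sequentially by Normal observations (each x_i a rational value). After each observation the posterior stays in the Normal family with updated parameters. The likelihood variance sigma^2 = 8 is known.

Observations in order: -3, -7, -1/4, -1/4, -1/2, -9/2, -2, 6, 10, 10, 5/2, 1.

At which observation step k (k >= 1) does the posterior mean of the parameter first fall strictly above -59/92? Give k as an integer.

k = 9

obs 1: x=-3 → posterior Normal(-49/27, 88/27)
obs 2: x=-7 → posterior Normal(-63/19, 44/19)
obs 3: x=-1/4 → posterior Normal(-515/196, 88/49)
obs 4: x=-1/4 → posterior Normal(-263/120, 22/15)
obs 5: x=-1/2 → posterior Normal(-137/71, 88/71)
obs 6: x=-9/2 → posterior Normal(-373/164, 44/41)
obs 7: x=-2 → posterior Normal(-139/62, 88/93)
obs 8: x=6 → posterior Normal(-285/208, 11/13)
obs 9: x=10 → posterior Normal(-13/46, 88/115)
obs 10: x=10 → posterior Normal(155/252, 44/63)
obs 11: x=5/2 → posterior Normal(105/137, 88/137)
obs 12: x=1 → posterior Normal(29/37, 22/37)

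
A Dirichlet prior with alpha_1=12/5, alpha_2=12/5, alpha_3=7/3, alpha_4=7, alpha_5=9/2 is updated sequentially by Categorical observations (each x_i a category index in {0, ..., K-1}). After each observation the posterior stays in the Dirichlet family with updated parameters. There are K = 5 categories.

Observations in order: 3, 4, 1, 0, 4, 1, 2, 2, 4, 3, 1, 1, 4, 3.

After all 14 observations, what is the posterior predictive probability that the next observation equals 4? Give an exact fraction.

255/979

obs 1: x=3 → posterior Dirichlet(12/5, 12/5, 7/3, 8, 9/2)
obs 2: x=4 → posterior Dirichlet(12/5, 12/5, 7/3, 8, 11/2)
obs 3: x=1 → posterior Dirichlet(12/5, 17/5, 7/3, 8, 11/2)
obs 4: x=0 → posterior Dirichlet(17/5, 17/5, 7/3, 8, 11/2)
obs 5: x=4 → posterior Dirichlet(17/5, 17/5, 7/3, 8, 13/2)
obs 6: x=1 → posterior Dirichlet(17/5, 22/5, 7/3, 8, 13/2)
obs 7: x=2 → posterior Dirichlet(17/5, 22/5, 10/3, 8, 13/2)
obs 8: x=2 → posterior Dirichlet(17/5, 22/5, 13/3, 8, 13/2)
obs 9: x=4 → posterior Dirichlet(17/5, 22/5, 13/3, 8, 15/2)
obs 10: x=3 → posterior Dirichlet(17/5, 22/5, 13/3, 9, 15/2)
obs 11: x=1 → posterior Dirichlet(17/5, 27/5, 13/3, 9, 15/2)
obs 12: x=1 → posterior Dirichlet(17/5, 32/5, 13/3, 9, 15/2)
obs 13: x=4 → posterior Dirichlet(17/5, 32/5, 13/3, 9, 17/2)
obs 14: x=3 → posterior Dirichlet(17/5, 32/5, 13/3, 10, 17/2)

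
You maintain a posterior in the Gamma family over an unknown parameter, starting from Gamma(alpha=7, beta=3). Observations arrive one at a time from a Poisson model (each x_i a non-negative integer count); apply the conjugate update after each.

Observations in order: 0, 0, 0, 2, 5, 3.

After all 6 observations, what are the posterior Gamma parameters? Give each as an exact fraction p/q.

alpha=17, beta=9

obs 1: x=0 → posterior Gamma(7, 4)
obs 2: x=0 → posterior Gamma(7, 5)
obs 3: x=0 → posterior Gamma(7, 6)
obs 4: x=2 → posterior Gamma(9, 7)
obs 5: x=5 → posterior Gamma(14, 8)
obs 6: x=3 → posterior Gamma(17, 9)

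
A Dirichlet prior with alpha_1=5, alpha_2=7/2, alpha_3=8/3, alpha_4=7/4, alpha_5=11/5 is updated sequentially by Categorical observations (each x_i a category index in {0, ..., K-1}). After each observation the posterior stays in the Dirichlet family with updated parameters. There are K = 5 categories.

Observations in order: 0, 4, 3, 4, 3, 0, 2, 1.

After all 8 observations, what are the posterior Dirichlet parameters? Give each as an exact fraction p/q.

alpha_1=7, alpha_2=9/2, alpha_3=11/3, alpha_4=15/4, alpha_5=21/5

obs 1: x=0 → posterior Dirichlet(6, 7/2, 8/3, 7/4, 11/5)
obs 2: x=4 → posterior Dirichlet(6, 7/2, 8/3, 7/4, 16/5)
obs 3: x=3 → posterior Dirichlet(6, 7/2, 8/3, 11/4, 16/5)
obs 4: x=4 → posterior Dirichlet(6, 7/2, 8/3, 11/4, 21/5)
obs 5: x=3 → posterior Dirichlet(6, 7/2, 8/3, 15/4, 21/5)
obs 6: x=0 → posterior Dirichlet(7, 7/2, 8/3, 15/4, 21/5)
obs 7: x=2 → posterior Dirichlet(7, 7/2, 11/3, 15/4, 21/5)
obs 8: x=1 → posterior Dirichlet(7, 9/2, 11/3, 15/4, 21/5)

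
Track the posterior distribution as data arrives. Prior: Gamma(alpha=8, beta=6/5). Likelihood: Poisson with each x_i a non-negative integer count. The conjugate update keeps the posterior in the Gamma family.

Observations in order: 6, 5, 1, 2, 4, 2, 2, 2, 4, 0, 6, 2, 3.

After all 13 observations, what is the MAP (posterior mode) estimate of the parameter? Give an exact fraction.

230/71

obs 1: x=6 → posterior Gamma(14, 11/5)
obs 2: x=5 → posterior Gamma(19, 16/5)
obs 3: x=1 → posterior Gamma(20, 21/5)
obs 4: x=2 → posterior Gamma(22, 26/5)
obs 5: x=4 → posterior Gamma(26, 31/5)
obs 6: x=2 → posterior Gamma(28, 36/5)
obs 7: x=2 → posterior Gamma(30, 41/5)
obs 8: x=2 → posterior Gamma(32, 46/5)
obs 9: x=4 → posterior Gamma(36, 51/5)
obs 10: x=0 → posterior Gamma(36, 56/5)
obs 11: x=6 → posterior Gamma(42, 61/5)
obs 12: x=2 → posterior Gamma(44, 66/5)
obs 13: x=3 → posterior Gamma(47, 71/5)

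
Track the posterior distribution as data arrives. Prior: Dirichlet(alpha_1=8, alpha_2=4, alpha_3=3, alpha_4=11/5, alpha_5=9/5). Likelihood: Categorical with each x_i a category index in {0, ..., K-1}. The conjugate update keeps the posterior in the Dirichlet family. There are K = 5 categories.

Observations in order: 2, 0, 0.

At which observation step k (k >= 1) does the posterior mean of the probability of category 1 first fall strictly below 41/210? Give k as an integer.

k = 2

obs 1: x=2 → posterior Dirichlet(8, 4, 4, 11/5, 9/5)
obs 2: x=0 → posterior Dirichlet(9, 4, 4, 11/5, 9/5)
obs 3: x=0 → posterior Dirichlet(10, 4, 4, 11/5, 9/5)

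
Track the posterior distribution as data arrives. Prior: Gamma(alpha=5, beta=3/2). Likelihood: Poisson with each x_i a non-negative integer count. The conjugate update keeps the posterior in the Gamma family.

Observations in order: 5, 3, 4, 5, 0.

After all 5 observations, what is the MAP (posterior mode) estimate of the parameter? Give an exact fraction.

42/13

obs 1: x=5 → posterior Gamma(10, 5/2)
obs 2: x=3 → posterior Gamma(13, 7/2)
obs 3: x=4 → posterior Gamma(17, 9/2)
obs 4: x=5 → posterior Gamma(22, 11/2)
obs 5: x=0 → posterior Gamma(22, 13/2)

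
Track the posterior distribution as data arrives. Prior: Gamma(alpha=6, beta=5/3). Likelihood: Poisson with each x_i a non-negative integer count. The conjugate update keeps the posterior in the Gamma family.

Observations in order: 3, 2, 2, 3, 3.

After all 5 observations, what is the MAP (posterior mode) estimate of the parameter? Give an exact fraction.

obs 1: x=3 → posterior Gamma(9, 8/3)
obs 2: x=2 → posterior Gamma(11, 11/3)
obs 3: x=2 → posterior Gamma(13, 14/3)
obs 4: x=3 → posterior Gamma(16, 17/3)
obs 5: x=3 → posterior Gamma(19, 20/3)

27/10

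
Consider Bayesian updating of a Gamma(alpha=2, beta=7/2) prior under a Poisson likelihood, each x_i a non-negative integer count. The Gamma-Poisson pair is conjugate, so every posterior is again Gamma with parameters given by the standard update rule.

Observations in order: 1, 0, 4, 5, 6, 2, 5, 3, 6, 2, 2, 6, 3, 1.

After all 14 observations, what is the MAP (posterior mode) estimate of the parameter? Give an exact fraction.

obs 1: x=1 → posterior Gamma(3, 9/2)
obs 2: x=0 → posterior Gamma(3, 11/2)
obs 3: x=4 → posterior Gamma(7, 13/2)
obs 4: x=5 → posterior Gamma(12, 15/2)
obs 5: x=6 → posterior Gamma(18, 17/2)
obs 6: x=2 → posterior Gamma(20, 19/2)
obs 7: x=5 → posterior Gamma(25, 21/2)
obs 8: x=3 → posterior Gamma(28, 23/2)
obs 9: x=6 → posterior Gamma(34, 25/2)
obs 10: x=2 → posterior Gamma(36, 27/2)
obs 11: x=2 → posterior Gamma(38, 29/2)
obs 12: x=6 → posterior Gamma(44, 31/2)
obs 13: x=3 → posterior Gamma(47, 33/2)
obs 14: x=1 → posterior Gamma(48, 35/2)

94/35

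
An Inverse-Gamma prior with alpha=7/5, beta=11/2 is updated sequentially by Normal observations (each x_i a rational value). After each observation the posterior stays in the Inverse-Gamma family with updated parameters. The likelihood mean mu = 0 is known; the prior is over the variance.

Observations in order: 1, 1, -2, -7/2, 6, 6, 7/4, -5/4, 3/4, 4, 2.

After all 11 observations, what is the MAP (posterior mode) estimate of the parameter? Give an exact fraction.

10115/1264

obs 1: x=1 → posterior Inverse-Gamma(19/10, 6)
obs 2: x=1 → posterior Inverse-Gamma(12/5, 13/2)
obs 3: x=-2 → posterior Inverse-Gamma(29/10, 17/2)
obs 4: x=-7/2 → posterior Inverse-Gamma(17/5, 117/8)
obs 5: x=6 → posterior Inverse-Gamma(39/10, 261/8)
obs 6: x=6 → posterior Inverse-Gamma(22/5, 405/8)
obs 7: x=7/4 → posterior Inverse-Gamma(49/10, 1669/32)
obs 8: x=-5/4 → posterior Inverse-Gamma(27/5, 847/16)
obs 9: x=3/4 → posterior Inverse-Gamma(59/10, 1703/32)
obs 10: x=4 → posterior Inverse-Gamma(32/5, 1959/32)
obs 11: x=2 → posterior Inverse-Gamma(69/10, 2023/32)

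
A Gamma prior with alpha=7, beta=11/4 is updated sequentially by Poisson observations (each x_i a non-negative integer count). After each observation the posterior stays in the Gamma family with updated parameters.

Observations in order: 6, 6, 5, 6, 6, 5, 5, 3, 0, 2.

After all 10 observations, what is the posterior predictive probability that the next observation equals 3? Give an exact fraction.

1827919618121423057928897952406733277115050152224107060536096014432789994902917121714328622464/9540809681250034973565866501770328168700249765255186764678629884883775957860052585601806640625

obs 1: x=6 → posterior Gamma(13, 15/4)
obs 2: x=6 → posterior Gamma(19, 19/4)
obs 3: x=5 → posterior Gamma(24, 23/4)
obs 4: x=6 → posterior Gamma(30, 27/4)
obs 5: x=6 → posterior Gamma(36, 31/4)
obs 6: x=5 → posterior Gamma(41, 35/4)
obs 7: x=5 → posterior Gamma(46, 39/4)
obs 8: x=3 → posterior Gamma(49, 43/4)
obs 9: x=0 → posterior Gamma(49, 47/4)
obs 10: x=2 → posterior Gamma(51, 51/4)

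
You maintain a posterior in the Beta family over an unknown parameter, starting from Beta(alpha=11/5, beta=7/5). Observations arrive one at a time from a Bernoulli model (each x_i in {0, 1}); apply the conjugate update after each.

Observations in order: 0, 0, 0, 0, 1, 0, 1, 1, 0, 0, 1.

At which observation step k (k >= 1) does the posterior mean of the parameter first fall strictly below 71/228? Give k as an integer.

obs 1: x=0 → posterior Beta(11/5, 12/5)
obs 2: x=0 → posterior Beta(11/5, 17/5)
obs 3: x=0 → posterior Beta(11/5, 22/5)
obs 4: x=0 → posterior Beta(11/5, 27/5)
obs 5: x=1 → posterior Beta(16/5, 27/5)
obs 6: x=0 → posterior Beta(16/5, 32/5)
obs 7: x=1 → posterior Beta(21/5, 32/5)
obs 8: x=1 → posterior Beta(26/5, 32/5)
obs 9: x=0 → posterior Beta(26/5, 37/5)
obs 10: x=0 → posterior Beta(26/5, 42/5)
obs 11: x=1 → posterior Beta(31/5, 42/5)

k = 4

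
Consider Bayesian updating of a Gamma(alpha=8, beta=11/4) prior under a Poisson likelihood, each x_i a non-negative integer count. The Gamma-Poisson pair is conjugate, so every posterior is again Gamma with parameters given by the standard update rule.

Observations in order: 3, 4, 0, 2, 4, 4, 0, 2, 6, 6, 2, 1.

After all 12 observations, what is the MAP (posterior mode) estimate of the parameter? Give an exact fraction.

164/59

obs 1: x=3 → posterior Gamma(11, 15/4)
obs 2: x=4 → posterior Gamma(15, 19/4)
obs 3: x=0 → posterior Gamma(15, 23/4)
obs 4: x=2 → posterior Gamma(17, 27/4)
obs 5: x=4 → posterior Gamma(21, 31/4)
obs 6: x=4 → posterior Gamma(25, 35/4)
obs 7: x=0 → posterior Gamma(25, 39/4)
obs 8: x=2 → posterior Gamma(27, 43/4)
obs 9: x=6 → posterior Gamma(33, 47/4)
obs 10: x=6 → posterior Gamma(39, 51/4)
obs 11: x=2 → posterior Gamma(41, 55/4)
obs 12: x=1 → posterior Gamma(42, 59/4)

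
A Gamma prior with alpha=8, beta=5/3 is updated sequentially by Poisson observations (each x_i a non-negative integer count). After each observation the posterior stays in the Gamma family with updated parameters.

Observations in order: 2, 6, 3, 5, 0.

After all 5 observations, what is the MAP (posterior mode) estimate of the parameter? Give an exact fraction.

69/20

obs 1: x=2 → posterior Gamma(10, 8/3)
obs 2: x=6 → posterior Gamma(16, 11/3)
obs 3: x=3 → posterior Gamma(19, 14/3)
obs 4: x=5 → posterior Gamma(24, 17/3)
obs 5: x=0 → posterior Gamma(24, 20/3)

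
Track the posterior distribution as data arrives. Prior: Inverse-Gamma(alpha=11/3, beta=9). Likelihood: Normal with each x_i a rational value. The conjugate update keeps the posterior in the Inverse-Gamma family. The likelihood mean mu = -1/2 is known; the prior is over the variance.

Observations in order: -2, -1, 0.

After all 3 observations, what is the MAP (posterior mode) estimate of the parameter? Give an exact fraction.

obs 1: x=-2 → posterior Inverse-Gamma(25/6, 81/8)
obs 2: x=-1 → posterior Inverse-Gamma(14/3, 41/4)
obs 3: x=0 → posterior Inverse-Gamma(31/6, 83/8)

249/148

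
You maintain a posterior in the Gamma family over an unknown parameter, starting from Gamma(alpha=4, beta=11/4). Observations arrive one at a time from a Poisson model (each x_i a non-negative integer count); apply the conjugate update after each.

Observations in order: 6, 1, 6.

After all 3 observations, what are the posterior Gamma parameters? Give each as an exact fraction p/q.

obs 1: x=6 → posterior Gamma(10, 15/4)
obs 2: x=1 → posterior Gamma(11, 19/4)
obs 3: x=6 → posterior Gamma(17, 23/4)

alpha=17, beta=23/4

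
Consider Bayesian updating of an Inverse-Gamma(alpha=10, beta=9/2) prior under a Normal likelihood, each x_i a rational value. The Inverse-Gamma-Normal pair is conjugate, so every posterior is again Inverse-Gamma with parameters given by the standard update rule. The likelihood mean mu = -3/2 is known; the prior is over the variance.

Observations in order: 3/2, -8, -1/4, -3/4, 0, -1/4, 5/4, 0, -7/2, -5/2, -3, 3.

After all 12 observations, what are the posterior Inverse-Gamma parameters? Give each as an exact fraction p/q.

alpha=16, beta=207/4

obs 1: x=3/2 → posterior Inverse-Gamma(21/2, 9)
obs 2: x=-8 → posterior Inverse-Gamma(11, 241/8)
obs 3: x=-1/4 → posterior Inverse-Gamma(23/2, 989/32)
obs 4: x=-3/4 → posterior Inverse-Gamma(12, 499/16)
obs 5: x=0 → posterior Inverse-Gamma(25/2, 517/16)
obs 6: x=-1/4 → posterior Inverse-Gamma(13, 1059/32)
obs 7: x=5/4 → posterior Inverse-Gamma(27/2, 295/8)
obs 8: x=0 → posterior Inverse-Gamma(14, 38)
obs 9: x=-7/2 → posterior Inverse-Gamma(29/2, 40)
obs 10: x=-5/2 → posterior Inverse-Gamma(15, 81/2)
obs 11: x=-3 → posterior Inverse-Gamma(31/2, 333/8)
obs 12: x=3 → posterior Inverse-Gamma(16, 207/4)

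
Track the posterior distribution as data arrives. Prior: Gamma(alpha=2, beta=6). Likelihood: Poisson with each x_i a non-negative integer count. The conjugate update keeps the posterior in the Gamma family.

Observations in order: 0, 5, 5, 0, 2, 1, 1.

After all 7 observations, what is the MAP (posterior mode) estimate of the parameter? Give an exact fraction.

obs 1: x=0 → posterior Gamma(2, 7)
obs 2: x=5 → posterior Gamma(7, 8)
obs 3: x=5 → posterior Gamma(12, 9)
obs 4: x=0 → posterior Gamma(12, 10)
obs 5: x=2 → posterior Gamma(14, 11)
obs 6: x=1 → posterior Gamma(15, 12)
obs 7: x=1 → posterior Gamma(16, 13)

15/13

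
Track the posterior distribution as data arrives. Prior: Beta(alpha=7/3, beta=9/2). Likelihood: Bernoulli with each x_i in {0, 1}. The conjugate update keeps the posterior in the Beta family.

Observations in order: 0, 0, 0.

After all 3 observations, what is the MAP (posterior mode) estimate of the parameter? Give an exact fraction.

8/47

obs 1: x=0 → posterior Beta(7/3, 11/2)
obs 2: x=0 → posterior Beta(7/3, 13/2)
obs 3: x=0 → posterior Beta(7/3, 15/2)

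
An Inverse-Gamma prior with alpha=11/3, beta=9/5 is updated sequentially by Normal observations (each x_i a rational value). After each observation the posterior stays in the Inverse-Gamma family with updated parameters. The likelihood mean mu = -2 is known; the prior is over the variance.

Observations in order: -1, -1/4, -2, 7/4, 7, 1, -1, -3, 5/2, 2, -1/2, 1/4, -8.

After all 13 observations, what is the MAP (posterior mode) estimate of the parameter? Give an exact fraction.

46389/5360

obs 1: x=-1 → posterior Inverse-Gamma(25/6, 23/10)
obs 2: x=-1/4 → posterior Inverse-Gamma(14/3, 613/160)
obs 3: x=-2 → posterior Inverse-Gamma(31/6, 613/160)
obs 4: x=7/4 → posterior Inverse-Gamma(17/3, 869/80)
obs 5: x=7 → posterior Inverse-Gamma(37/6, 4109/80)
obs 6: x=1 → posterior Inverse-Gamma(20/3, 4469/80)
obs 7: x=-1 → posterior Inverse-Gamma(43/6, 4509/80)
obs 8: x=-3 → posterior Inverse-Gamma(23/3, 4549/80)
obs 9: x=5/2 → posterior Inverse-Gamma(49/6, 5359/80)
obs 10: x=2 → posterior Inverse-Gamma(26/3, 5999/80)
obs 11: x=-1/2 → posterior Inverse-Gamma(55/6, 6089/80)
obs 12: x=1/4 → posterior Inverse-Gamma(29/3, 12583/160)
obs 13: x=-8 → posterior Inverse-Gamma(61/6, 15463/160)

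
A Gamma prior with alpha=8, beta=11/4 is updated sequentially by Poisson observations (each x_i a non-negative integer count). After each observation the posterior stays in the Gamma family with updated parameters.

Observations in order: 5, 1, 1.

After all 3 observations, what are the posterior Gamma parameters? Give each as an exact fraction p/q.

alpha=15, beta=23/4

obs 1: x=5 → posterior Gamma(13, 15/4)
obs 2: x=1 → posterior Gamma(14, 19/4)
obs 3: x=1 → posterior Gamma(15, 23/4)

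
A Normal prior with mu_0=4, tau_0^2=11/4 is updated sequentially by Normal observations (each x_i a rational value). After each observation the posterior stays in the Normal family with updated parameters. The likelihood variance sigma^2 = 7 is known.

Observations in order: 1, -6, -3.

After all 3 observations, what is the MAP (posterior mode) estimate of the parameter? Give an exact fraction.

24/61

obs 1: x=1 → posterior Normal(41/13, 77/39)
obs 2: x=-6 → posterior Normal(57/50, 77/50)
obs 3: x=-3 → posterior Normal(24/61, 77/61)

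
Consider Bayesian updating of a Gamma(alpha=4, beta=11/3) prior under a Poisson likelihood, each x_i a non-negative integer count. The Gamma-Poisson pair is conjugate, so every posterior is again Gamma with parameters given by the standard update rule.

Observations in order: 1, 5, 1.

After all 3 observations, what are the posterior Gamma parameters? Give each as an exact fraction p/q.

alpha=11, beta=20/3

obs 1: x=1 → posterior Gamma(5, 14/3)
obs 2: x=5 → posterior Gamma(10, 17/3)
obs 3: x=1 → posterior Gamma(11, 20/3)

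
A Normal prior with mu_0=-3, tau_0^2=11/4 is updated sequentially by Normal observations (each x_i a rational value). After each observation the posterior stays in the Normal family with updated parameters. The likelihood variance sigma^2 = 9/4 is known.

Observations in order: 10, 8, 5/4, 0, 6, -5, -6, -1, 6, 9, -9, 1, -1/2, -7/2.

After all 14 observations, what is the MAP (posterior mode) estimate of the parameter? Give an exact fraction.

607/652

obs 1: x=10 → posterior Normal(83/20, 99/80)
obs 2: x=8 → posterior Normal(171/31, 99/124)
obs 3: x=5/4 → posterior Normal(739/168, 33/56)
obs 4: x=0 → posterior Normal(739/212, 99/212)
obs 5: x=6 → posterior Normal(1003/256, 99/256)
obs 6: x=-5 → posterior Normal(261/100, 33/100)
obs 7: x=-6 → posterior Normal(519/344, 99/344)
obs 8: x=-1 → posterior Normal(475/388, 99/388)
obs 9: x=6 → posterior Normal(739/432, 11/48)
obs 10: x=9 → posterior Normal(1135/476, 99/476)
obs 11: x=-9 → posterior Normal(739/520, 99/520)
obs 12: x=1 → posterior Normal(261/188, 33/188)
obs 13: x=-1/2 → posterior Normal(761/608, 99/608)
obs 14: x=-7/2 → posterior Normal(607/652, 99/652)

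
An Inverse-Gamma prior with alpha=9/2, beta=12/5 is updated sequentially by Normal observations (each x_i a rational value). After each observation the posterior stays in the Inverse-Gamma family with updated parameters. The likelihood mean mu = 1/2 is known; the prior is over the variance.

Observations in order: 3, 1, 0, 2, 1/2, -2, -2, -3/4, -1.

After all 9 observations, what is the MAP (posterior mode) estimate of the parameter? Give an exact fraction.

2409/1600

obs 1: x=3 → posterior Inverse-Gamma(5, 221/40)
obs 2: x=1 → posterior Inverse-Gamma(11/2, 113/20)
obs 3: x=0 → posterior Inverse-Gamma(6, 231/40)
obs 4: x=2 → posterior Inverse-Gamma(13/2, 69/10)
obs 5: x=1/2 → posterior Inverse-Gamma(7, 69/10)
obs 6: x=-2 → posterior Inverse-Gamma(15/2, 401/40)
obs 7: x=-2 → posterior Inverse-Gamma(8, 263/20)
obs 8: x=-3/4 → posterior Inverse-Gamma(17/2, 2229/160)
obs 9: x=-1 → posterior Inverse-Gamma(9, 2409/160)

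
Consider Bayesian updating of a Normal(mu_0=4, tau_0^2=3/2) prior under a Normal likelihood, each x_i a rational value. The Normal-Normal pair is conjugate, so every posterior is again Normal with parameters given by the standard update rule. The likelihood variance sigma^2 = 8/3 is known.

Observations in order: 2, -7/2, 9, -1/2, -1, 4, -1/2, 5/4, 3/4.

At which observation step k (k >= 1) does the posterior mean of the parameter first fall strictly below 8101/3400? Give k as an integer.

k = 2

obs 1: x=2 → posterior Normal(82/25, 24/25)
obs 2: x=-7/2 → posterior Normal(101/68, 12/17)
obs 3: x=9 → posterior Normal(263/86, 24/43)
obs 4: x=-1/2 → posterior Normal(127/52, 6/13)
obs 5: x=-1 → posterior Normal(118/61, 24/61)
obs 6: x=4 → posterior Normal(11/5, 12/35)
obs 7: x=-1/2 → posterior Normal(299/158, 24/79)
obs 8: x=5/4 → posterior Normal(643/352, 3/11)
obs 9: x=3/4 → posterior Normal(335/194, 24/97)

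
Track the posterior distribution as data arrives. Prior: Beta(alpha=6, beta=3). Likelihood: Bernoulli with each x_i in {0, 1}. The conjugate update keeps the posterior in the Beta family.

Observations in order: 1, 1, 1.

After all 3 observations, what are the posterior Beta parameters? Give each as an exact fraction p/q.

obs 1: x=1 → posterior Beta(7, 3)
obs 2: x=1 → posterior Beta(8, 3)
obs 3: x=1 → posterior Beta(9, 3)

alpha=9, beta=3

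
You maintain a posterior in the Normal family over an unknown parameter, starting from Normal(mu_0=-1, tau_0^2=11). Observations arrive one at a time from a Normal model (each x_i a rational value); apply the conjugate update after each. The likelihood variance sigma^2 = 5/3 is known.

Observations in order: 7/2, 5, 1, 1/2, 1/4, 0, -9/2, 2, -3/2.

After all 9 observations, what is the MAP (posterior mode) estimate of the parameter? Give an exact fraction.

805/1208

obs 1: x=7/2 → posterior Normal(221/76, 55/38)
obs 2: x=5 → posterior Normal(551/142, 55/71)
obs 3: x=1 → posterior Normal(617/208, 55/104)
obs 4: x=1/2 → posterior Normal(325/137, 55/137)
obs 5: x=1/4 → posterior Normal(1333/680, 11/34)
obs 6: x=0 → posterior Normal(1333/812, 55/203)
obs 7: x=-9/2 → posterior Normal(739/944, 55/236)
obs 8: x=2 → posterior Normal(1003/1076, 55/269)
obs 9: x=-3/2 → posterior Normal(805/1208, 55/302)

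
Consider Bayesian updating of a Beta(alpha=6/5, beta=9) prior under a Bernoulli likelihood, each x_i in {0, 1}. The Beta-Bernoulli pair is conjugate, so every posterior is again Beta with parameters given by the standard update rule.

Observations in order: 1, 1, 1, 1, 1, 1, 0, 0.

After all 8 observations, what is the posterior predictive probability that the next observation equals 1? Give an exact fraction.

obs 1: x=1 → posterior Beta(11/5, 9)
obs 2: x=1 → posterior Beta(16/5, 9)
obs 3: x=1 → posterior Beta(21/5, 9)
obs 4: x=1 → posterior Beta(26/5, 9)
obs 5: x=1 → posterior Beta(31/5, 9)
obs 6: x=1 → posterior Beta(36/5, 9)
obs 7: x=0 → posterior Beta(36/5, 10)
obs 8: x=0 → posterior Beta(36/5, 11)

36/91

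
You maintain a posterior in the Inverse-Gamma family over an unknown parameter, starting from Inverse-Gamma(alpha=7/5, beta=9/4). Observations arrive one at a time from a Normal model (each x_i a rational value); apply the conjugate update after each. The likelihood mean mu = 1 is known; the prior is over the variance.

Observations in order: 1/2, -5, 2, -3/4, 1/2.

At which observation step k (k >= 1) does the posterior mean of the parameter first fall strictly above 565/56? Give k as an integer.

obs 1: x=1/2 → posterior Inverse-Gamma(19/10, 19/8)
obs 2: x=-5 → posterior Inverse-Gamma(12/5, 163/8)
obs 3: x=2 → posterior Inverse-Gamma(29/10, 167/8)
obs 4: x=-3/4 → posterior Inverse-Gamma(17/5, 717/32)
obs 5: x=1/2 → posterior Inverse-Gamma(39/10, 721/32)

k = 2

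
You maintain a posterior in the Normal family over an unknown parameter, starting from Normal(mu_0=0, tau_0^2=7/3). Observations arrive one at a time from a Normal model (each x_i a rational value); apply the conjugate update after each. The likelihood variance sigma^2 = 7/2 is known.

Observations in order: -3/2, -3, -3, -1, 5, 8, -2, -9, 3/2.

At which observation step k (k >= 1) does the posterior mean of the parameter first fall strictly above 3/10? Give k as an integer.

obs 1: x=-3/2 → posterior Normal(-3/5, 7/5)
obs 2: x=-3 → posterior Normal(-9/7, 1)
obs 3: x=-3 → posterior Normal(-5/3, 7/9)
obs 4: x=-1 → posterior Normal(-17/11, 7/11)
obs 5: x=5 → posterior Normal(-7/13, 7/13)
obs 6: x=8 → posterior Normal(3/5, 7/15)
obs 7: x=-2 → posterior Normal(5/17, 7/17)
obs 8: x=-9 → posterior Normal(-13/19, 7/19)
obs 9: x=3/2 → posterior Normal(-10/21, 1/3)

k = 6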